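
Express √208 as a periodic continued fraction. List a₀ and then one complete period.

[14; 2, 2, 1, 2, 2, 28]

a₀ = ⌊√208⌋ = 14.
With m₀=0, d₀=1 and mₖ₊₁ = dₖaₖ − mₖ, dₖ₊₁ = (n − mₖ₊₁²)/dₖ, aₖ₊₁ = ⌊(a₀+mₖ₊₁)/dₖ₊₁⌋:
  k=1: m=14, d=12, a=2
  k=2: m=10, d=9, a=2
  k=3: m=8, d=16, a=1
  k=4: m=8, d=9, a=2
  k=5: m=10, d=12, a=2
  k=6: m=14, d=1, a=28
d=1 and a=2a₀=28 at k=6, so the next step gives (m, d) = (14, 12) again — its k=1 value — and the period has length 6.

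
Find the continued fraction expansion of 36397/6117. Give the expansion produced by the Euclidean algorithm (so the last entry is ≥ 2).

36397 = 5·6117 + 5812
6117 = 1·5812 + 305
5812 = 19·305 + 17
305 = 17·17 + 16
17 = 1·16 + 1
16 = 16·1 + 0  (stop)
So 36397/6117 = [5; 1, 19, 17, 1, 16].

[5; 1, 19, 17, 1, 16]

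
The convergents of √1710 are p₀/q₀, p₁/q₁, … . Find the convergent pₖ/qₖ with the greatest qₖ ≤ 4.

√1710 = [41; 2, 1, 5, 4, 5, 1, 2, 82, …] (period length 8).
Convergents:
  p_0/q_0 = 41/1
  p_1/q_1 = 83/2
  p_2/q_2 = 124/3
  p_3/q_3 = 703/17
q_2 = 3 ≤ 4 < 17 = q_3, so the answer is 124/3.

124/3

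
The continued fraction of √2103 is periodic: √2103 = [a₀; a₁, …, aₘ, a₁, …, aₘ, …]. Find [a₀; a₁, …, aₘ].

a₀ = ⌊√2103⌋ = 45.
With m₀=0, d₀=1 and mₖ₊₁ = dₖaₖ − mₖ, dₖ₊₁ = (n − mₖ₊₁²)/dₖ, aₖ₊₁ = ⌊(a₀+mₖ₊₁)/dₖ₊₁⌋:
  k=1: m=45, d=78, a=1
  k=2: m=33, d=13, a=6
  k=3: m=45, d=6, a=15
  k=4: m=45, d=13, a=6
  k=5: m=33, d=78, a=1
  k=6: m=45, d=1, a=90
d=1 and a=2a₀=90 at k=6, so the next step gives (m, d) = (45, 78) again — its k=1 value — and the period has length 6.

[45; 1, 6, 15, 6, 1, 90]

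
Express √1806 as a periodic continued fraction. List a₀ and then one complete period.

[42; 2, 84]

a₀ = ⌊√1806⌋ = 42.
With m₀=0, d₀=1 and mₖ₊₁ = dₖaₖ − mₖ, dₖ₊₁ = (n − mₖ₊₁²)/dₖ, aₖ₊₁ = ⌊(a₀+mₖ₊₁)/dₖ₊₁⌋:
  k=1: m=42, d=42, a=2
  k=2: m=42, d=1, a=84
d=1 and a=2a₀=84 at k=2, so the next step gives (m, d) = (42, 42) again — its k=1 value — and the period has length 2.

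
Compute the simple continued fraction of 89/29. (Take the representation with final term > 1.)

[3; 14, 2]

89 = 3·29 + 2
29 = 14·2 + 1
2 = 2·1 + 0  (stop)
So 89/29 = [3; 14, 2].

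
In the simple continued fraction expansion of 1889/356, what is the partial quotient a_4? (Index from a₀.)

1889 = 5·356 + 109   →  a_0 = 5
356 = 3·109 + 29   →  a_1 = 3
109 = 3·29 + 22   →  a_2 = 3
29 = 1·22 + 7   →  a_3 = 1
22 = 3·7 + 1   →  a_4 = 3

3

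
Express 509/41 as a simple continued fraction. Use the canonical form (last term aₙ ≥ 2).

509 = 12*41 + 17
41 = 2*17 + 7
17 = 2*7 + 3
7 = 2*3 + 1
3 = 3*1 + 0  (stop)
So 509/41 = [12; 2, 2, 2, 3].

[12; 2, 2, 2, 3]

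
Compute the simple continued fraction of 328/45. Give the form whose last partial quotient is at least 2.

[7; 3, 2, 6]

328 = 7×45 + 13
45 = 3×13 + 6
13 = 2×6 + 1
6 = 6×1 + 0  (stop)
So 328/45 = [7; 3, 2, 6].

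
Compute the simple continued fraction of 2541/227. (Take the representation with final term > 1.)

2541 = 11×227 + 44
227 = 5×44 + 7
44 = 6×7 + 2
7 = 3×2 + 1
2 = 2×1 + 0  (stop)
So 2541/227 = [11; 5, 6, 3, 2].

[11; 5, 6, 3, 2]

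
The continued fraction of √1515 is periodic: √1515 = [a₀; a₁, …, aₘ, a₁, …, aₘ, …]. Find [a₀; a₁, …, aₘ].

[38; 1, 11, 1, 76]

a₀ = ⌊√1515⌋ = 38.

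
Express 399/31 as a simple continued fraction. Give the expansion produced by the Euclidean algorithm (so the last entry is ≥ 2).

399 = 12×31 + 27
31 = 1×27 + 4
27 = 6×4 + 3
4 = 1×3 + 1
3 = 3×1 + 0  (stop)
So 399/31 = [12; 1, 6, 1, 3].

[12; 1, 6, 1, 3]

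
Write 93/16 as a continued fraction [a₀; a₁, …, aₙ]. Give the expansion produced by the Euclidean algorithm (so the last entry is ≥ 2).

[5; 1, 4, 3]

93 = 5*16 + 13
16 = 1*13 + 3
13 = 4*3 + 1
3 = 3*1 + 0  (stop)
So 93/16 = [5; 1, 4, 3].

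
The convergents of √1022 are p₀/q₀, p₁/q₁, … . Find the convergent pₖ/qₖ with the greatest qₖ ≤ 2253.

√1022 = [31; 1, 30, 1, 62, …] (period length 4).
Convergents:
  p_0/q_0 = 31/1
  p_1/q_1 = 32/1
  p_2/q_2 = 991/31
  p_3/q_3 = 1023/32
  p_4/q_4 = 64417/2015
  p_5/q_5 = 65440/2047
  p_6/q_6 = 2027617/63425
q_5 = 2047 ≤ 2253 < 63425 = q_6, so the answer is 65440/2047.

65440/2047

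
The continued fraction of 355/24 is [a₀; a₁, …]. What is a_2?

355 = 14·24 + 19   →  a_0 = 14
24 = 1·19 + 5   →  a_1 = 1
19 = 3·5 + 4   →  a_2 = 3

3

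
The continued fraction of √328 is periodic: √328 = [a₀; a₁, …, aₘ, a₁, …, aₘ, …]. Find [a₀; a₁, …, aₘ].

[18; 9, 36]

a₀ = ⌊√328⌋ = 18.
With m₀=0, d₀=1 and mₖ₊₁ = dₖaₖ − mₖ, dₖ₊₁ = (n − mₖ₊₁²)/dₖ, aₖ₊₁ = ⌊(a₀+mₖ₊₁)/dₖ₊₁⌋:
  k=1: m=18, d=4, a=9
  k=2: m=18, d=1, a=36
d=1 and a=2a₀=36 at k=2, so the next step gives (m, d) = (18, 4) again — its k=1 value — and the period has length 2.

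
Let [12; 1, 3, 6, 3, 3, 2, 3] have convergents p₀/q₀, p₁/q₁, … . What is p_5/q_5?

Using pₖ = aₖpₖ₋₁ + pₖ₋₂, qₖ = aₖqₖ₋₁ + qₖ₋₂ (with p₋₁=1, p₋₂=0, q₋₁=0, q₋₂=1):
  k=0: a=12, p=12, q=1
  k=1: a=1, p=13, q=1
  k=2: a=3, p=51, q=4
  k=3: a=6, p=319, q=25
  k=4: a=3, p=1008, q=79
  k=5: a=3, p=3343, q=262

3343/262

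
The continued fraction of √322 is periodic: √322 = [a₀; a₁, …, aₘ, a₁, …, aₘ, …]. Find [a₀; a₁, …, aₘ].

[17; 1, 16, 1, 34]

a₀ = ⌊√322⌋ = 17.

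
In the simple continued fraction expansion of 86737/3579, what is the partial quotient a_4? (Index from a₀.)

86737 = 24·3579 + 841   →  a_0 = 24
3579 = 4·841 + 215   →  a_1 = 4
841 = 3·215 + 196   →  a_2 = 3
215 = 1·196 + 19   →  a_3 = 1
196 = 10·19 + 6   →  a_4 = 10

10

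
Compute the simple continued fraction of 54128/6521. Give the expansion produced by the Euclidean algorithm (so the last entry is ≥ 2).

54128 = 8×6521 + 1960
6521 = 3×1960 + 641
1960 = 3×641 + 37
641 = 17×37 + 12
37 = 3×12 + 1
12 = 12×1 + 0  (stop)
So 54128/6521 = [8; 3, 3, 17, 3, 12].

[8; 3, 3, 17, 3, 12]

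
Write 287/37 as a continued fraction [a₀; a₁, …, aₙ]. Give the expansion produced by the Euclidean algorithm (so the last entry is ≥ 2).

287 = 7·37 + 28
37 = 1·28 + 9
28 = 3·9 + 1
9 = 9·1 + 0  (stop)
So 287/37 = [7; 1, 3, 9].

[7; 1, 3, 9]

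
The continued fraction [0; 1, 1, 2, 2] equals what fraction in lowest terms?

Fold from the inside: start with 2/1.
  2 + 1/2 = 5/2
  1 + 2/5 = 7/5
  1 + 5/7 = 12/7
  0 + 7/12 = 7/12

7/12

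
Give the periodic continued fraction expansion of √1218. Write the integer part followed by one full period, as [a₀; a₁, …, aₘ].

a₀ = ⌊√1218⌋ = 34.
With m₀=0, d₀=1 and mₖ₊₁ = dₖaₖ − mₖ, dₖ₊₁ = (n − mₖ₊₁²)/dₖ, aₖ₊₁ = ⌊(a₀+mₖ₊₁)/dₖ₊₁⌋:
  k=1: m=34, d=62, a=1
  k=2: m=28, d=7, a=8
  k=3: m=28, d=62, a=1
  k=4: m=34, d=1, a=68
d=1 and a=2a₀=68 at k=4, so the next step gives (m, d) = (34, 62) again — its k=1 value — and the period has length 4.

[34; 1, 8, 1, 68]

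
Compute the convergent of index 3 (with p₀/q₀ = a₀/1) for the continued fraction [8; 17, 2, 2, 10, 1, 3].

Using pₖ = aₖpₖ₋₁ + pₖ₋₂, qₖ = aₖqₖ₋₁ + qₖ₋₂ (with p₋₁=1, p₋₂=0, q₋₁=0, q₋₂=1):
  k=0: a=8, p=8, q=1
  k=1: a=17, p=137, q=17
  k=2: a=2, p=282, q=35
  k=3: a=2, p=701, q=87

701/87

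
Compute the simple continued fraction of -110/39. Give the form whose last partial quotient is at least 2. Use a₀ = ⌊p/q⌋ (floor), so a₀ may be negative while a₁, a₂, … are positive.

-110 = -3*39 + 7
39 = 5*7 + 4
7 = 1*4 + 3
4 = 1*3 + 1
3 = 3*1 + 0  (stop)
So -110/39 = [-3; 5, 1, 1, 3].

[-3; 5, 1, 1, 3]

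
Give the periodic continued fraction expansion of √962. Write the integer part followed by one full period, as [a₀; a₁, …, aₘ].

[31; 62]

a₀ = ⌊√962⌋ = 31.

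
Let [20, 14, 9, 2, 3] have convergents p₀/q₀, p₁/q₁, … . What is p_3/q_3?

5379/268

Using pₖ = aₖpₖ₋₁ + pₖ₋₂, qₖ = aₖqₖ₋₁ + qₖ₋₂ (with p₋₁=1, p₋₂=0, q₋₁=0, q₋₂=1):
  k=0: a=20, p=20, q=1
  k=1: a=14, p=281, q=14
  k=2: a=9, p=2549, q=127
  k=3: a=2, p=5379, q=268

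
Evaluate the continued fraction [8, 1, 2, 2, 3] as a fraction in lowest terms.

209/24

Using pₖ = aₖpₖ₋₁ + pₖ₋₂ and qₖ = aₖqₖ₋₁ + qₖ₋₂:
  k=0: a=8, p=8, q=1
  k=1: a=1, p=9, q=1
  k=2: a=2, p=26, q=3
  k=3: a=2, p=61, q=7
  k=4: a=3, p=209, q=24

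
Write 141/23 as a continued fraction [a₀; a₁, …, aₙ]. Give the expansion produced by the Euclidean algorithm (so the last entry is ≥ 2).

141 = 6*23 + 3
23 = 7*3 + 2
3 = 1*2 + 1
2 = 2*1 + 0  (stop)
So 141/23 = [6; 7, 1, 2].

[6; 7, 1, 2]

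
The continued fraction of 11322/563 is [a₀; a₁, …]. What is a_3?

2

11322 = 20·563 + 62   →  a_0 = 20
563 = 9·62 + 5   →  a_1 = 9
62 = 12·5 + 2   →  a_2 = 12
5 = 2·2 + 1   →  a_3 = 2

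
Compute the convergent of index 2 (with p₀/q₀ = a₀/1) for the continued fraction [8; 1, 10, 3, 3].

Using pₖ = aₖpₖ₋₁ + pₖ₋₂, qₖ = aₖqₖ₋₁ + qₖ₋₂ (with p₋₁=1, p₋₂=0, q₋₁=0, q₋₂=1):
  k=0: a=8, p=8, q=1
  k=1: a=1, p=9, q=1
  k=2: a=10, p=98, q=11

98/11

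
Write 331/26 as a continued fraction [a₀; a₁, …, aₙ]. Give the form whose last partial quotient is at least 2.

331 = 12·26 + 19
26 = 1·19 + 7
19 = 2·7 + 5
7 = 1·5 + 2
5 = 2·2 + 1
2 = 2·1 + 0  (stop)
So 331/26 = [12; 1, 2, 1, 2, 2].

[12; 1, 2, 1, 2, 2]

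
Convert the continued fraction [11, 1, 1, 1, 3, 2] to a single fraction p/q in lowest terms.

291/25

Using pₖ = aₖpₖ₋₁ + pₖ₋₂ and qₖ = aₖqₖ₋₁ + qₖ₋₂:
  k=0: a=11, p=11, q=1
  k=1: a=1, p=12, q=1
  k=2: a=1, p=23, q=2
  k=3: a=1, p=35, q=3
  k=4: a=3, p=128, q=11
  k=5: a=2, p=291, q=25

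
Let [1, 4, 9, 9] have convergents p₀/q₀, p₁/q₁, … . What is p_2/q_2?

Using pₖ = aₖpₖ₋₁ + pₖ₋₂, qₖ = aₖqₖ₋₁ + qₖ₋₂ (with p₋₁=1, p₋₂=0, q₋₁=0, q₋₂=1):
  k=0: a=1, p=1, q=1
  k=1: a=4, p=5, q=4
  k=2: a=9, p=46, q=37

46/37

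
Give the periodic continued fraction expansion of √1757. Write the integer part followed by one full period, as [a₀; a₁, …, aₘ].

[41; 1, 10, 1, 82]

a₀ = ⌊√1757⌋ = 41.
With m₀=0, d₀=1 and mₖ₊₁ = dₖaₖ − mₖ, dₖ₊₁ = (n − mₖ₊₁²)/dₖ, aₖ₊₁ = ⌊(a₀+mₖ₊₁)/dₖ₊₁⌋:
  k=1: m=41, d=76, a=1
  k=2: m=35, d=7, a=10
  k=3: m=35, d=76, a=1
  k=4: m=41, d=1, a=82
d=1 and a=2a₀=82 at k=4, so the next step gives (m, d) = (41, 76) again — its k=1 value — and the period has length 4.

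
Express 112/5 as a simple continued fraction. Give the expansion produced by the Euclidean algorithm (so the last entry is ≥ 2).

112 = 22·5 + 2
5 = 2·2 + 1
2 = 2·1 + 0  (stop)
So 112/5 = [22; 2, 2].

[22; 2, 2]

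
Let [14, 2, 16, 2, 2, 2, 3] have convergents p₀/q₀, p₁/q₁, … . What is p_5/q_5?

5881/406

Using pₖ = aₖpₖ₋₁ + pₖ₋₂, qₖ = aₖqₖ₋₁ + qₖ₋₂ (with p₋₁=1, p₋₂=0, q₋₁=0, q₋₂=1):
  k=0: a=14, p=14, q=1
  k=1: a=2, p=29, q=2
  k=2: a=16, p=478, q=33
  k=3: a=2, p=985, q=68
  k=4: a=2, p=2448, q=169
  k=5: a=2, p=5881, q=406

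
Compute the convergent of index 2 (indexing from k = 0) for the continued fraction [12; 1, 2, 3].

Using pₖ = aₖpₖ₋₁ + pₖ₋₂, qₖ = aₖqₖ₋₁ + qₖ₋₂ (with p₋₁=1, p₋₂=0, q₋₁=0, q₋₂=1):
  k=0: a=12, p=12, q=1
  k=1: a=1, p=13, q=1
  k=2: a=2, p=38, q=3

38/3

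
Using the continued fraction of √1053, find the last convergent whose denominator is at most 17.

√1053 = [32; 2, 4, 2, 64, …] (period length 4).
Convergents:
  p_0/q_0 = 32/1
  p_1/q_1 = 65/2
  p_2/q_2 = 292/9
  p_3/q_3 = 649/20
q_2 = 9 ≤ 17 < 20 = q_3, so the answer is 292/9.

292/9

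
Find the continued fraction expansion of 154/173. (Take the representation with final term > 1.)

154 = 0*173 + 154
173 = 1*154 + 19
154 = 8*19 + 2
19 = 9*2 + 1
2 = 2*1 + 0  (stop)
So 154/173 = [0; 1, 8, 9, 2].

[0; 1, 8, 9, 2]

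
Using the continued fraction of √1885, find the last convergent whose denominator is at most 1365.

45023/1037

√1885 = [43; 2, 2, 2, 86, …] (period length 4).
Convergents:
  p_0/q_0 = 43/1
  p_1/q_1 = 87/2
  p_2/q_2 = 217/5
  p_3/q_3 = 521/12
  p_4/q_4 = 45023/1037
  p_5/q_5 = 90567/2086
q_4 = 1037 ≤ 1365 < 2086 = q_5, so the answer is 45023/1037.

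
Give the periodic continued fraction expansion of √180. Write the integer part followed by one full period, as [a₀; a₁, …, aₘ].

[13; 2, 2, 2, 26]

a₀ = ⌊√180⌋ = 13.
With m₀=0, d₀=1 and mₖ₊₁ = dₖaₖ − mₖ, dₖ₊₁ = (n − mₖ₊₁²)/dₖ, aₖ₊₁ = ⌊(a₀+mₖ₊₁)/dₖ₊₁⌋:
  k=1: m=13, d=11, a=2
  k=2: m=9, d=9, a=2
  k=3: m=9, d=11, a=2
  k=4: m=13, d=1, a=26
d=1 and a=2a₀=26 at k=4, so the next step gives (m, d) = (13, 11) again — its k=1 value — and the period has length 4.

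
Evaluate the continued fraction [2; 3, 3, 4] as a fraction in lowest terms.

Using pₖ = aₖpₖ₋₁ + pₖ₋₂ and qₖ = aₖqₖ₋₁ + qₖ₋₂:
  k=0: a=2, p=2, q=1
  k=1: a=3, p=7, q=3
  k=2: a=3, p=23, q=10
  k=3: a=4, p=99, q=43

99/43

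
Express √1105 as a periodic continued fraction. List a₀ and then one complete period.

a₀ = ⌊√1105⌋ = 33.

[33; 4, 7, 7, 4, 66]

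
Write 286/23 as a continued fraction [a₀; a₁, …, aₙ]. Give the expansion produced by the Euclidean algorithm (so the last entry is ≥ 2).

286 = 12·23 + 10
23 = 2·10 + 3
10 = 3·3 + 1
3 = 3·1 + 0  (stop)
So 286/23 = [12; 2, 3, 3].

[12; 2, 3, 3]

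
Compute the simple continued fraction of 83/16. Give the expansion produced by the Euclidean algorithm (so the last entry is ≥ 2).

[5; 5, 3]

83 = 5×16 + 3
16 = 5×3 + 1
3 = 3×1 + 0  (stop)
So 83/16 = [5; 5, 3].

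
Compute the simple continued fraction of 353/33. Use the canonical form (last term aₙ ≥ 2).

[10; 1, 2, 3, 3]

353 = 10·33 + 23
33 = 1·23 + 10
23 = 2·10 + 3
10 = 3·3 + 1
3 = 3·1 + 0  (stop)
So 353/33 = [10; 1, 2, 3, 3].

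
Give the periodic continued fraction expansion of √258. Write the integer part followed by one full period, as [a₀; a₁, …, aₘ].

a₀ = ⌊√258⌋ = 16.
With m₀=0, d₀=1 and mₖ₊₁ = dₖaₖ − mₖ, dₖ₊₁ = (n − mₖ₊₁²)/dₖ, aₖ₊₁ = ⌊(a₀+mₖ₊₁)/dₖ₊₁⌋:
  k=1: m=16, d=2, a=16
  k=2: m=16, d=1, a=32
d=1 and a=2a₀=32 at k=2, so the next step gives (m, d) = (16, 2) again — its k=1 value — and the period has length 2.

[16; 16, 32]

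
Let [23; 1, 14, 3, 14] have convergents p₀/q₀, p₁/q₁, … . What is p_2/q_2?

Using pₖ = aₖpₖ₋₁ + pₖ₋₂, qₖ = aₖqₖ₋₁ + qₖ₋₂ (with p₋₁=1, p₋₂=0, q₋₁=0, q₋₂=1):
  k=0: a=23, p=23, q=1
  k=1: a=1, p=24, q=1
  k=2: a=14, p=359, q=15

359/15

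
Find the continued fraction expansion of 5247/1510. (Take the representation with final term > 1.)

[3; 2, 9, 2, 3, 3, 3]

5247 = 3×1510 + 717
1510 = 2×717 + 76
717 = 9×76 + 33
76 = 2×33 + 10
33 = 3×10 + 3
10 = 3×3 + 1
3 = 3×1 + 0  (stop)
So 5247/1510 = [3; 2, 9, 2, 3, 3, 3].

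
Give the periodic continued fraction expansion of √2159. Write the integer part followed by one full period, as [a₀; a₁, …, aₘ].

a₀ = ⌊√2159⌋ = 46.
With m₀=0, d₀=1 and mₖ₊₁ = dₖaₖ − mₖ, dₖ₊₁ = (n − mₖ₊₁²)/dₖ, aₖ₊₁ = ⌊(a₀+mₖ₊₁)/dₖ₊₁⌋:
  k=1: m=46, d=43, a=2
  k=2: m=40, d=13, a=6
  k=3: m=38, d=55, a=1
  k=4: m=17, d=34, a=1
  k=5: m=17, d=55, a=1
  k=6: m=38, d=13, a=6
  k=7: m=40, d=43, a=2
  k=8: m=46, d=1, a=92
d=1 and a=2a₀=92 at k=8, so the next step gives (m, d) = (46, 43) again — its k=1 value — and the period has length 8.

[46; 2, 6, 1, 1, 1, 6, 2, 92]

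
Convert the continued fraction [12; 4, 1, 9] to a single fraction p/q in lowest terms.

Using pₖ = aₖpₖ₋₁ + pₖ₋₂ and qₖ = aₖqₖ₋₁ + qₖ₋₂:
  k=0: a=12, p=12, q=1
  k=1: a=4, p=49, q=4
  k=2: a=1, p=61, q=5
  k=3: a=9, p=598, q=49

598/49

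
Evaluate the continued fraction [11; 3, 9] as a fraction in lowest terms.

317/28

Using pₖ = aₖpₖ₋₁ + pₖ₋₂ and qₖ = aₖqₖ₋₁ + qₖ₋₂:
  k=0: a=11, p=11, q=1
  k=1: a=3, p=34, q=3
  k=2: a=9, p=317, q=28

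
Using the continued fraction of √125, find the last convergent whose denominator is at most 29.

123/11

√125 = [11; 5, 1, 1, 5, 22, …] (period length 5).
Convergents:
  p_0/q_0 = 11/1
  p_1/q_1 = 56/5
  p_2/q_2 = 67/6
  p_3/q_3 = 123/11
  p_4/q_4 = 682/61
q_3 = 11 ≤ 29 < 61 = q_4, so the answer is 123/11.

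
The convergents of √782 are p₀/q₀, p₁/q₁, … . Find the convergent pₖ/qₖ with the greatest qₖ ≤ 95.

√782 = [27; 1, 26, 1, 54, …] (period length 4).
Convergents:
  p_0/q_0 = 27/1
  p_1/q_1 = 28/1
  p_2/q_2 = 755/27
  p_3/q_3 = 783/28
  p_4/q_4 = 43037/1539
q_3 = 28 ≤ 95 < 1539 = q_4, so the answer is 783/28.

783/28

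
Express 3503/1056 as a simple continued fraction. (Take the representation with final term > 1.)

[3; 3, 6, 1, 1, 3, 7]

3503 = 3·1056 + 335
1056 = 3·335 + 51
335 = 6·51 + 29
51 = 1·29 + 22
29 = 1·22 + 7
22 = 3·7 + 1
7 = 7·1 + 0  (stop)
So 3503/1056 = [3; 3, 6, 1, 1, 3, 7].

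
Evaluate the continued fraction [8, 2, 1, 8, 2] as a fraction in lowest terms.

Using pₖ = aₖpₖ₋₁ + pₖ₋₂ and qₖ = aₖqₖ₋₁ + qₖ₋₂:
  k=0: a=8, p=8, q=1
  k=1: a=2, p=17, q=2
  k=2: a=1, p=25, q=3
  k=3: a=8, p=217, q=26
  k=4: a=2, p=459, q=55

459/55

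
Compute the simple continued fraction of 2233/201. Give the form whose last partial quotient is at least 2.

[11; 9, 7, 3]

2233 = 11*201 + 22
201 = 9*22 + 3
22 = 7*3 + 1
3 = 3*1 + 0  (stop)
So 2233/201 = [11; 9, 7, 3].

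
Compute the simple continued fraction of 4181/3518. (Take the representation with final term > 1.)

[1; 5, 3, 3, 1, 3, 6, 2]

4181 = 1*3518 + 663
3518 = 5*663 + 203
663 = 3*203 + 54
203 = 3*54 + 41
54 = 1*41 + 13
41 = 3*13 + 2
13 = 6*2 + 1
2 = 2*1 + 0  (stop)
So 4181/3518 = [1; 5, 3, 3, 1, 3, 6, 2].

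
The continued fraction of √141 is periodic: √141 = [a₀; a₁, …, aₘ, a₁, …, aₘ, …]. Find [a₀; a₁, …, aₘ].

[11; 1, 6, 1, 22]

a₀ = ⌊√141⌋ = 11.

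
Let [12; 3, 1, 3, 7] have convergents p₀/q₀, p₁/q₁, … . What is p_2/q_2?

49/4

Using pₖ = aₖpₖ₋₁ + pₖ₋₂, qₖ = aₖqₖ₋₁ + qₖ₋₂ (with p₋₁=1, p₋₂=0, q₋₁=0, q₋₂=1):
  k=0: a=12, p=12, q=1
  k=1: a=3, p=37, q=3
  k=2: a=1, p=49, q=4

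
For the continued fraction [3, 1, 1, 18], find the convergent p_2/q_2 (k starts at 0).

Using pₖ = aₖpₖ₋₁ + pₖ₋₂, qₖ = aₖqₖ₋₁ + qₖ₋₂ (with p₋₁=1, p₋₂=0, q₋₁=0, q₋₂=1):
  k=0: a=3, p=3, q=1
  k=1: a=1, p=4, q=1
  k=2: a=1, p=7, q=2

7/2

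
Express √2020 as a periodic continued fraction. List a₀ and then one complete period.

a₀ = ⌊√2020⌋ = 44.
With m₀=0, d₀=1 and mₖ₊₁ = dₖaₖ − mₖ, dₖ₊₁ = (n − mₖ₊₁²)/dₖ, aₖ₊₁ = ⌊(a₀+mₖ₊₁)/dₖ₊₁⌋:
  k=1: m=44, d=84, a=1
  k=2: m=40, d=5, a=16
  k=3: m=40, d=84, a=1
  k=4: m=44, d=1, a=88
d=1 and a=2a₀=88 at k=4, so the next step gives (m, d) = (44, 84) again — its k=1 value — and the period has length 4.

[44; 1, 16, 1, 88]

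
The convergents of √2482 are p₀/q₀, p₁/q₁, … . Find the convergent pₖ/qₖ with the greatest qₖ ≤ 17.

548/11

√2482 = [49; 1, 4, 1, 1, 4, 1, 98, …] (period length 7).
Convergents:
  p_0/q_0 = 49/1
  p_1/q_1 = 50/1
  p_2/q_2 = 249/5
  p_3/q_3 = 299/6
  p_4/q_4 = 548/11
  p_5/q_5 = 2491/50
q_4 = 11 ≤ 17 < 50 = q_5, so the answer is 548/11.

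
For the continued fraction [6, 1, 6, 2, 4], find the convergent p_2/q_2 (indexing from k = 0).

48/7

Using pₖ = aₖpₖ₋₁ + pₖ₋₂, qₖ = aₖqₖ₋₁ + qₖ₋₂ (with p₋₁=1, p₋₂=0, q₋₁=0, q₋₂=1):
  k=0: a=6, p=6, q=1
  k=1: a=1, p=7, q=1
  k=2: a=6, p=48, q=7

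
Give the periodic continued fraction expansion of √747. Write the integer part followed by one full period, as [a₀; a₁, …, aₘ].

a₀ = ⌊√747⌋ = 27.
With m₀=0, d₀=1 and mₖ₊₁ = dₖaₖ − mₖ, dₖ₊₁ = (n − mₖ₊₁²)/dₖ, aₖ₊₁ = ⌊(a₀+mₖ₊₁)/dₖ₊₁⌋:
  k=1: m=27, d=18, a=3
  k=2: m=27, d=1, a=54
d=1 and a=2a₀=54 at k=2, so the next step gives (m, d) = (27, 18) again — its k=1 value — and the period has length 2.

[27; 3, 54]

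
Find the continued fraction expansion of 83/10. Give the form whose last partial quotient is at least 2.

[8; 3, 3]

83 = 8*10 + 3
10 = 3*3 + 1
3 = 3*1 + 0  (stop)
So 83/10 = [8; 3, 3].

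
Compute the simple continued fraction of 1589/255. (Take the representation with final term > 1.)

[6; 4, 3, 9, 2]

1589 = 6*255 + 59
255 = 4*59 + 19
59 = 3*19 + 2
19 = 9*2 + 1
2 = 2*1 + 0  (stop)
So 1589/255 = [6; 4, 3, 9, 2].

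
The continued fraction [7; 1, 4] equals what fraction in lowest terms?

Using pₖ = aₖpₖ₋₁ + pₖ₋₂ and qₖ = aₖqₖ₋₁ + qₖ₋₂:
  k=0: a=7, p=7, q=1
  k=1: a=1, p=8, q=1
  k=2: a=4, p=39, q=5

39/5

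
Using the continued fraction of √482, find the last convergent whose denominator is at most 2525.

21230/967

√482 = [21; 1, 20, 1, 42, …] (period length 4).
Convergents:
  p_0/q_0 = 21/1
  p_1/q_1 = 22/1
  p_2/q_2 = 461/21
  p_3/q_3 = 483/22
  p_4/q_4 = 20747/945
  p_5/q_5 = 21230/967
  p_6/q_6 = 445347/20285
q_5 = 967 ≤ 2525 < 20285 = q_6, so the answer is 21230/967.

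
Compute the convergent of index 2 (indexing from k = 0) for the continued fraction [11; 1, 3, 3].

47/4

Using pₖ = aₖpₖ₋₁ + pₖ₋₂, qₖ = aₖqₖ₋₁ + qₖ₋₂ (with p₋₁=1, p₋₂=0, q₋₁=0, q₋₂=1):
  k=0: a=11, p=11, q=1
  k=1: a=1, p=12, q=1
  k=2: a=3, p=47, q=4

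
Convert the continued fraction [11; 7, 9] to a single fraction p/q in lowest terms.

Fold from the inside: start with 9/1.
  7 + 1/9 = 64/9
  11 + 9/64 = 713/64

713/64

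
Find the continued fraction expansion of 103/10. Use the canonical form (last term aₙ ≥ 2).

[10; 3, 3]

103 = 10×10 + 3
10 = 3×3 + 1
3 = 3×1 + 0  (stop)
So 103/10 = [10; 3, 3].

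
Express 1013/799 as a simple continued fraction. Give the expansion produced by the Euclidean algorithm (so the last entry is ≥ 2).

[1; 3, 1, 2, 1, 3, 14]

1013 = 1*799 + 214
799 = 3*214 + 157
214 = 1*157 + 57
157 = 2*57 + 43
57 = 1*43 + 14
43 = 3*14 + 1
14 = 14*1 + 0  (stop)
So 1013/799 = [1; 3, 1, 2, 1, 3, 14].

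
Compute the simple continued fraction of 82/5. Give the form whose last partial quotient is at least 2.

82 = 16·5 + 2
5 = 2·2 + 1
2 = 2·1 + 0  (stop)
So 82/5 = [16; 2, 2].

[16; 2, 2]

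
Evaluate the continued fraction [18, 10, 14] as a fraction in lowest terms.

2552/141

Fold from the inside: start with 14/1.
  10 + 1/14 = 141/14
  18 + 14/141 = 2552/141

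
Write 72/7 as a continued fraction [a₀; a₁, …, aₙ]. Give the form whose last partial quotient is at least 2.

72 = 10×7 + 2
7 = 3×2 + 1
2 = 2×1 + 0  (stop)
So 72/7 = [10; 3, 2].

[10; 3, 2]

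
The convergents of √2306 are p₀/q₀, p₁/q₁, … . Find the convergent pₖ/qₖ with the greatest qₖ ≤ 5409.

√2306 = [48; 48, 96, …] (period length 2).
Convergents:
  p_0/q_0 = 48/1
  p_1/q_1 = 2305/48
  p_2/q_2 = 221328/4609
  p_3/q_3 = 10626049/221280
q_2 = 4609 ≤ 5409 < 221280 = q_3, so the answer is 221328/4609.

221328/4609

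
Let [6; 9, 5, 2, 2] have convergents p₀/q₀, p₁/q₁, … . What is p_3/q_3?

617/101

Using pₖ = aₖpₖ₋₁ + pₖ₋₂, qₖ = aₖqₖ₋₁ + qₖ₋₂ (with p₋₁=1, p₋₂=0, q₋₁=0, q₋₂=1):
  k=0: a=6, p=6, q=1
  k=1: a=9, p=55, q=9
  k=2: a=5, p=281, q=46
  k=3: a=2, p=617, q=101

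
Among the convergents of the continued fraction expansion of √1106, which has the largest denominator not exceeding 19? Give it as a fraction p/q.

133/4

√1106 = [33; 3, 1, 8, 1, 3, 66, …] (period length 6).
Convergents:
  p_0/q_0 = 33/1
  p_1/q_1 = 100/3
  p_2/q_2 = 133/4
  p_3/q_3 = 1164/35
q_2 = 4 ≤ 19 < 35 = q_3, so the answer is 133/4.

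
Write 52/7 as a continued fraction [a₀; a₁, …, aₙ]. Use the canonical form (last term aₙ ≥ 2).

52 = 7×7 + 3
7 = 2×3 + 1
3 = 3×1 + 0  (stop)
So 52/7 = [7; 2, 3].

[7; 2, 3]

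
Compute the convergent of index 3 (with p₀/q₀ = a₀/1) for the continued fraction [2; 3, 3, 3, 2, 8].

76/33

Using pₖ = aₖpₖ₋₁ + pₖ₋₂, qₖ = aₖqₖ₋₁ + qₖ₋₂ (with p₋₁=1, p₋₂=0, q₋₁=0, q₋₂=1):
  k=0: a=2, p=2, q=1
  k=1: a=3, p=7, q=3
  k=2: a=3, p=23, q=10
  k=3: a=3, p=76, q=33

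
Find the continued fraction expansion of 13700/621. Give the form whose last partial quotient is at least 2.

13700 = 22×621 + 38
621 = 16×38 + 13
38 = 2×13 + 12
13 = 1×12 + 1
12 = 12×1 + 0  (stop)
So 13700/621 = [22; 16, 2, 1, 12].

[22; 16, 2, 1, 12]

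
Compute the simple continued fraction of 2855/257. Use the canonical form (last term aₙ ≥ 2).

[11; 9, 5, 1, 1, 2]

2855 = 11*257 + 28
257 = 9*28 + 5
28 = 5*5 + 3
5 = 1*3 + 2
3 = 1*2 + 1
2 = 2*1 + 0  (stop)
So 2855/257 = [11; 9, 5, 1, 1, 2].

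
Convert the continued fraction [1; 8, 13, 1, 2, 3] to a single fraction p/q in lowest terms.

Using pₖ = aₖpₖ₋₁ + pₖ₋₂ and qₖ = aₖqₖ₋₁ + qₖ₋₂:
  k=0: a=1, p=1, q=1
  k=1: a=8, p=9, q=8
  k=2: a=13, p=118, q=105
  k=3: a=1, p=127, q=113
  k=4: a=2, p=372, q=331
  k=5: a=3, p=1243, q=1106

1243/1106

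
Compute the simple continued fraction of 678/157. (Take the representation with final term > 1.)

678 = 4×157 + 50
157 = 3×50 + 7
50 = 7×7 + 1
7 = 7×1 + 0  (stop)
So 678/157 = [4; 3, 7, 7].

[4; 3, 7, 7]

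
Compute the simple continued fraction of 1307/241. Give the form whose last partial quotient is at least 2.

1307 = 5·241 + 102
241 = 2·102 + 37
102 = 2·37 + 28
37 = 1·28 + 9
28 = 3·9 + 1
9 = 9·1 + 0  (stop)
So 1307/241 = [5; 2, 2, 1, 3, 9].

[5; 2, 2, 1, 3, 9]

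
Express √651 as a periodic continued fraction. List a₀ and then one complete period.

a₀ = ⌊√651⌋ = 25.
With m₀=0, d₀=1 and mₖ₊₁ = dₖaₖ − mₖ, dₖ₊₁ = (n − mₖ₊₁²)/dₖ, aₖ₊₁ = ⌊(a₀+mₖ₊₁)/dₖ₊₁⌋:
  k=1: m=25, d=26, a=1
  k=2: m=1, d=25, a=1
  k=3: m=24, d=3, a=16
  k=4: m=24, d=25, a=1
  k=5: m=1, d=26, a=1
  k=6: m=25, d=1, a=50
d=1 and a=2a₀=50 at k=6, so the next step gives (m, d) = (25, 26) again — its k=1 value — and the period has length 6.

[25; 1, 1, 16, 1, 1, 50]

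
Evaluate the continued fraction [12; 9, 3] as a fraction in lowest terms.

Fold from the inside: start with 3/1.
  9 + 1/3 = 28/3
  12 + 3/28 = 339/28

339/28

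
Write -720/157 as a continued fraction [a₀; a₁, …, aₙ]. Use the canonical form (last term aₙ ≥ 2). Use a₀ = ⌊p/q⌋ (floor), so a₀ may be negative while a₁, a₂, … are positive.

[-5; 2, 2, 2, 2, 5]

-720 = -5·157 + 65
157 = 2·65 + 27
65 = 2·27 + 11
27 = 2·11 + 5
11 = 2·5 + 1
5 = 5·1 + 0  (stop)
So -720/157 = [-5; 2, 2, 2, 2, 5].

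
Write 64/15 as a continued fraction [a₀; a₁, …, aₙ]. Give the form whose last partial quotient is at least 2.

64 = 4*15 + 4
15 = 3*4 + 3
4 = 1*3 + 1
3 = 3*1 + 0  (stop)
So 64/15 = [4; 3, 1, 3].

[4; 3, 1, 3]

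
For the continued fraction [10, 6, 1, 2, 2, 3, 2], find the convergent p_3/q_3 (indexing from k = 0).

Using pₖ = aₖpₖ₋₁ + pₖ₋₂, qₖ = aₖqₖ₋₁ + qₖ₋₂ (with p₋₁=1, p₋₂=0, q₋₁=0, q₋₂=1):
  k=0: a=10, p=10, q=1
  k=1: a=6, p=61, q=6
  k=2: a=1, p=71, q=7
  k=3: a=2, p=203, q=20

203/20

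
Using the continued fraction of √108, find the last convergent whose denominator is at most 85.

√108 = [10; 2, 1, 1, 4, 1, 1, 2, 20, …] (period length 8).
Convergents:
  p_0/q_0 = 10/1
  p_1/q_1 = 21/2
  p_2/q_2 = 31/3
  p_3/q_3 = 52/5
  p_4/q_4 = 239/23
  p_5/q_5 = 291/28
  p_6/q_6 = 530/51
  p_7/q_7 = 1351/130
q_6 = 51 ≤ 85 < 130 = q_7, so the answer is 530/51.

530/51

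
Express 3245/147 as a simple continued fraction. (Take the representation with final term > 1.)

[22; 13, 2, 1, 3]

3245 = 22×147 + 11
147 = 13×11 + 4
11 = 2×4 + 3
4 = 1×3 + 1
3 = 3×1 + 0  (stop)
So 3245/147 = [22; 13, 2, 1, 3].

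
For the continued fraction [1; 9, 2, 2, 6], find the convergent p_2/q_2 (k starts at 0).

Using pₖ = aₖpₖ₋₁ + pₖ₋₂, qₖ = aₖqₖ₋₁ + qₖ₋₂ (with p₋₁=1, p₋₂=0, q₋₁=0, q₋₂=1):
  k=0: a=1, p=1, q=1
  k=1: a=9, p=10, q=9
  k=2: a=2, p=21, q=19

21/19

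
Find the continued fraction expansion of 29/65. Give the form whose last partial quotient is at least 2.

[0; 2, 4, 7]

29 = 0·65 + 29
65 = 2·29 + 7
29 = 4·7 + 1
7 = 7·1 + 0  (stop)
So 29/65 = [0; 2, 4, 7].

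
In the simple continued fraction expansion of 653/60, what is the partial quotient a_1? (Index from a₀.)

1

653 = 10·60 + 53   →  a_0 = 10
60 = 1·53 + 7   →  a_1 = 1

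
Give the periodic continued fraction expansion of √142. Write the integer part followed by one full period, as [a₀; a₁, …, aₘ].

[11; 1, 10, 1, 22]

a₀ = ⌊√142⌋ = 11.
With m₀=0, d₀=1 and mₖ₊₁ = dₖaₖ − mₖ, dₖ₊₁ = (n − mₖ₊₁²)/dₖ, aₖ₊₁ = ⌊(a₀+mₖ₊₁)/dₖ₊₁⌋:
  k=1: m=11, d=21, a=1
  k=2: m=10, d=2, a=10
  k=3: m=10, d=21, a=1
  k=4: m=11, d=1, a=22
d=1 and a=2a₀=22 at k=4, so the next step gives (m, d) = (11, 21) again — its k=1 value — and the period has length 4.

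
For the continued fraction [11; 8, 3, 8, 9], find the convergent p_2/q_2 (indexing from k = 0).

278/25

Using pₖ = aₖpₖ₋₁ + pₖ₋₂, qₖ = aₖqₖ₋₁ + qₖ₋₂ (with p₋₁=1, p₋₂=0, q₋₁=0, q₋₂=1):
  k=0: a=11, p=11, q=1
  k=1: a=8, p=89, q=8
  k=2: a=3, p=278, q=25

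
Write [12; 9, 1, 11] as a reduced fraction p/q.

1440/119

Fold from the inside: start with 11/1.
  1 + 1/11 = 12/11
  9 + 11/12 = 119/12
  12 + 12/119 = 1440/119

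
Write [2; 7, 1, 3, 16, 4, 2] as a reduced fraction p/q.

9789/4598

Using pₖ = aₖpₖ₋₁ + pₖ₋₂ and qₖ = aₖqₖ₋₁ + qₖ₋₂:
  k=0: a=2, p=2, q=1
  k=1: a=7, p=15, q=7
  k=2: a=1, p=17, q=8
  k=3: a=3, p=66, q=31
  k=4: a=16, p=1073, q=504
  k=5: a=4, p=4358, q=2047
  k=6: a=2, p=9789, q=4598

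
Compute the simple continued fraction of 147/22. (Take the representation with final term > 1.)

147 = 6*22 + 15
22 = 1*15 + 7
15 = 2*7 + 1
7 = 7*1 + 0  (stop)
So 147/22 = [6; 1, 2, 7].

[6; 1, 2, 7]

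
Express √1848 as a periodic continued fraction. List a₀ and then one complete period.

[42; 1, 84]

a₀ = ⌊√1848⌋ = 42.
With m₀=0, d₀=1 and mₖ₊₁ = dₖaₖ − mₖ, dₖ₊₁ = (n − mₖ₊₁²)/dₖ, aₖ₊₁ = ⌊(a₀+mₖ₊₁)/dₖ₊₁⌋:
  k=1: m=42, d=84, a=1
  k=2: m=42, d=1, a=84
d=1 and a=2a₀=84 at k=2, so the next step gives (m, d) = (42, 84) again — its k=1 value — and the period has length 2.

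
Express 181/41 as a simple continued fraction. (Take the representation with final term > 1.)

181 = 4*41 + 17
41 = 2*17 + 7
17 = 2*7 + 3
7 = 2*3 + 1
3 = 3*1 + 0  (stop)
So 181/41 = [4; 2, 2, 2, 3].

[4; 2, 2, 2, 3]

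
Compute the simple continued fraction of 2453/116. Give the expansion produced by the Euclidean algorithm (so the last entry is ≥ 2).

[21; 6, 1, 4, 1, 2]

2453 = 21×116 + 17
116 = 6×17 + 14
17 = 1×14 + 3
14 = 4×3 + 2
3 = 1×2 + 1
2 = 2×1 + 0  (stop)
So 2453/116 = [21; 6, 1, 4, 1, 2].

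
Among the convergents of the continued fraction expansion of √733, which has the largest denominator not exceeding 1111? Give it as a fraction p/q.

√733 = [27; 13, 1, 1, 13, 54, …] (period length 5).
Convergents:
  p_0/q_0 = 27/1
  p_1/q_1 = 352/13
  p_2/q_2 = 379/14
  p_3/q_3 = 731/27
  p_4/q_4 = 9882/365
  p_5/q_5 = 534359/19737
q_4 = 365 ≤ 1111 < 19737 = q_5, so the answer is 9882/365.

9882/365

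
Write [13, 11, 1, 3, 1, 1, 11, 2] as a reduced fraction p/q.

33445/2556

Using pₖ = aₖpₖ₋₁ + pₖ₋₂ and qₖ = aₖqₖ₋₁ + qₖ₋₂:
  k=0: a=13, p=13, q=1
  k=1: a=11, p=144, q=11
  k=2: a=1, p=157, q=12
  k=3: a=3, p=615, q=47
  k=4: a=1, p=772, q=59
  k=5: a=1, p=1387, q=106
  k=6: a=11, p=16029, q=1225
  k=7: a=2, p=33445, q=2556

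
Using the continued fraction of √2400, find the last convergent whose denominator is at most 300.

4801/98

√2400 = [48; 1, 96, …] (period length 2).
Convergents:
  p_0/q_0 = 48/1
  p_1/q_1 = 49/1
  p_2/q_2 = 4752/97
  p_3/q_3 = 4801/98
  p_4/q_4 = 465648/9505
q_3 = 98 ≤ 300 < 9505 = q_4, so the answer is 4801/98.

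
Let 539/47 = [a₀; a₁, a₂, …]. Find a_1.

539 = 11·47 + 22   →  a_0 = 11
47 = 2·22 + 3   →  a_1 = 2

2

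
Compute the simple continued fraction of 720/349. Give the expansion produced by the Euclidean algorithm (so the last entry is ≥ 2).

720 = 2*349 + 22
349 = 15*22 + 19
22 = 1*19 + 3
19 = 6*3 + 1
3 = 3*1 + 0  (stop)
So 720/349 = [2; 15, 1, 6, 3].

[2; 15, 1, 6, 3]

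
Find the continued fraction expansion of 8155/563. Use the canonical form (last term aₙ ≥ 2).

8155 = 14·563 + 273
563 = 2·273 + 17
273 = 16·17 + 1
17 = 17·1 + 0  (stop)
So 8155/563 = [14; 2, 16, 17].

[14; 2, 16, 17]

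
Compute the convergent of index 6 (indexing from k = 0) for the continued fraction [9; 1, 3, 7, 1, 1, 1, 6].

927/95

Using pₖ = aₖpₖ₋₁ + pₖ₋₂, qₖ = aₖqₖ₋₁ + qₖ₋₂ (with p₋₁=1, p₋₂=0, q₋₁=0, q₋₂=1):
  k=0: a=9, p=9, q=1
  k=1: a=1, p=10, q=1
  k=2: a=3, p=39, q=4
  k=3: a=7, p=283, q=29
  k=4: a=1, p=322, q=33
  k=5: a=1, p=605, q=62
  k=6: a=1, p=927, q=95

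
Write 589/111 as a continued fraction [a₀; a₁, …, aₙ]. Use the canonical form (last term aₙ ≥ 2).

[5; 3, 3, 1, 3, 2]

589 = 5×111 + 34
111 = 3×34 + 9
34 = 3×9 + 7
9 = 1×7 + 2
7 = 3×2 + 1
2 = 2×1 + 0  (stop)
So 589/111 = [5; 3, 3, 1, 3, 2].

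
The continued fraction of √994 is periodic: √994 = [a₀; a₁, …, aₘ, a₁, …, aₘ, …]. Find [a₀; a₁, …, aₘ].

[31; 1, 1, 8, 1, 1, 62]

a₀ = ⌊√994⌋ = 31.
With m₀=0, d₀=1 and mₖ₊₁ = dₖaₖ − mₖ, dₖ₊₁ = (n − mₖ₊₁²)/dₖ, aₖ₊₁ = ⌊(a₀+mₖ₊₁)/dₖ₊₁⌋:
  k=1: m=31, d=33, a=1
  k=2: m=2, d=30, a=1
  k=3: m=28, d=7, a=8
  k=4: m=28, d=30, a=1
  k=5: m=2, d=33, a=1
  k=6: m=31, d=1, a=62
d=1 and a=2a₀=62 at k=6, so the next step gives (m, d) = (31, 33) again — its k=1 value — and the period has length 6.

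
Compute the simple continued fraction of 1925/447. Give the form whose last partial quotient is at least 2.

1925 = 4·447 + 137
447 = 3·137 + 36
137 = 3·36 + 29
36 = 1·29 + 7
29 = 4·7 + 1
7 = 7·1 + 0  (stop)
So 1925/447 = [4; 3, 3, 1, 4, 7].

[4; 3, 3, 1, 4, 7]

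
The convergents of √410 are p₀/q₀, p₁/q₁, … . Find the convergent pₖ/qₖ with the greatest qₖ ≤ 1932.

√410 = [20; 4, 40, …] (period length 2).
Convergents:
  p_0/q_0 = 20/1
  p_1/q_1 = 81/4
  p_2/q_2 = 3260/161
  p_3/q_3 = 13121/648
  p_4/q_4 = 528100/26081
q_3 = 648 ≤ 1932 < 26081 = q_4, so the answer is 13121/648.

13121/648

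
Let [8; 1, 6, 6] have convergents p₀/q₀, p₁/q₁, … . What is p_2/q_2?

Using pₖ = aₖpₖ₋₁ + pₖ₋₂, qₖ = aₖqₖ₋₁ + qₖ₋₂ (with p₋₁=1, p₋₂=0, q₋₁=0, q₋₂=1):
  k=0: a=8, p=8, q=1
  k=1: a=1, p=9, q=1
  k=2: a=6, p=62, q=7

62/7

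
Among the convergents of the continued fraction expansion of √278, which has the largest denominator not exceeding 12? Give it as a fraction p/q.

50/3

√278 = [16; 1, 2, 16, 2, 1, 32, …] (period length 6).
Convergents:
  p_0/q_0 = 16/1
  p_1/q_1 = 17/1
  p_2/q_2 = 50/3
  p_3/q_3 = 817/49
q_2 = 3 ≤ 12 < 49 = q_3, so the answer is 50/3.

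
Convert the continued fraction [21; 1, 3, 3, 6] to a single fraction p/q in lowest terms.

1785/82

Using pₖ = aₖpₖ₋₁ + pₖ₋₂ and qₖ = aₖqₖ₋₁ + qₖ₋₂:
  k=0: a=21, p=21, q=1
  k=1: a=1, p=22, q=1
  k=2: a=3, p=87, q=4
  k=3: a=3, p=283, q=13
  k=4: a=6, p=1785, q=82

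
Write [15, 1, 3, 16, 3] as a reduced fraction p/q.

Fold from the inside: start with 3/1.
  16 + 1/3 = 49/3
  3 + 3/49 = 150/49
  1 + 49/150 = 199/150
  15 + 150/199 = 3135/199

3135/199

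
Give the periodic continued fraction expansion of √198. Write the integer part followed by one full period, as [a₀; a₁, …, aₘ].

[14; 14, 28]

a₀ = ⌊√198⌋ = 14.
With m₀=0, d₀=1 and mₖ₊₁ = dₖaₖ − mₖ, dₖ₊₁ = (n − mₖ₊₁²)/dₖ, aₖ₊₁ = ⌊(a₀+mₖ₊₁)/dₖ₊₁⌋:
  k=1: m=14, d=2, a=14
  k=2: m=14, d=1, a=28
d=1 and a=2a₀=28 at k=2, so the next step gives (m, d) = (14, 2) again — its k=1 value — and the period has length 2.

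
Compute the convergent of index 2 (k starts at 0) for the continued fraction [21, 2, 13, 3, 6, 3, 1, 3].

Using pₖ = aₖpₖ₋₁ + pₖ₋₂, qₖ = aₖqₖ₋₁ + qₖ₋₂ (with p₋₁=1, p₋₂=0, q₋₁=0, q₋₂=1):
  k=0: a=21, p=21, q=1
  k=1: a=2, p=43, q=2
  k=2: a=13, p=580, q=27

580/27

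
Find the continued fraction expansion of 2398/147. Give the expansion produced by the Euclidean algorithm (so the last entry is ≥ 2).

2398 = 16×147 + 46
147 = 3×46 + 9
46 = 5×9 + 1
9 = 9×1 + 0  (stop)
So 2398/147 = [16; 3, 5, 9].

[16; 3, 5, 9]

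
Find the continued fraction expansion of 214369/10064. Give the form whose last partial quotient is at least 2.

214369 = 21·10064 + 3025
10064 = 3·3025 + 989
3025 = 3·989 + 58
989 = 17·58 + 3
58 = 19·3 + 1
3 = 3·1 + 0  (stop)
So 214369/10064 = [21; 3, 3, 17, 19, 3].

[21; 3, 3, 17, 19, 3]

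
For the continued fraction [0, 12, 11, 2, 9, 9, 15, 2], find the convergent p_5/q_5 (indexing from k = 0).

1985/23993

Using pₖ = aₖpₖ₋₁ + pₖ₋₂, qₖ = aₖqₖ₋₁ + qₖ₋₂ (with p₋₁=1, p₋₂=0, q₋₁=0, q₋₂=1):
  k=0: a=0, p=0, q=1
  k=1: a=12, p=1, q=12
  k=2: a=11, p=11, q=133
  k=3: a=2, p=23, q=278
  k=4: a=9, p=218, q=2635
  k=5: a=9, p=1985, q=23993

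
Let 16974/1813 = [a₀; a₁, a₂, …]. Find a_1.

2

16974 = 9·1813 + 657   →  a_0 = 9
1813 = 2·657 + 499   →  a_1 = 2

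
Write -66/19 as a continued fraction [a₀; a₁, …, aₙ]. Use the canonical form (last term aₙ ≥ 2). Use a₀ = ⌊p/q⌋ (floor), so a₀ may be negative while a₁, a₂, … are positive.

[-4; 1, 1, 9]

-66 = -4×19 + 10
19 = 1×10 + 9
10 = 1×9 + 1
9 = 9×1 + 0  (stop)
So -66/19 = [-4; 1, 1, 9].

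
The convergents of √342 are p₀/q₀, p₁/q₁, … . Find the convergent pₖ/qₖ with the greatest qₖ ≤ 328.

√342 = [18; 2, 36, …] (period length 2).
Convergents:
  p_0/q_0 = 18/1
  p_1/q_1 = 37/2
  p_2/q_2 = 1350/73
  p_3/q_3 = 2737/148
  p_4/q_4 = 99882/5401
q_3 = 148 ≤ 328 < 5401 = q_4, so the answer is 2737/148.

2737/148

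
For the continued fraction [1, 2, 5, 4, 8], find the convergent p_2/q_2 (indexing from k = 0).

16/11

Using pₖ = aₖpₖ₋₁ + pₖ₋₂, qₖ = aₖqₖ₋₁ + qₖ₋₂ (with p₋₁=1, p₋₂=0, q₋₁=0, q₋₂=1):
  k=0: a=1, p=1, q=1
  k=1: a=2, p=3, q=2
  k=2: a=5, p=16, q=11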